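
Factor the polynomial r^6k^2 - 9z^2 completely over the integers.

Recognize a difference of squares with the parts r^3k and 3z.

(r^3k + 3z)(r^3k - 3z)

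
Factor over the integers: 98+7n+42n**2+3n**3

(n+14)(3n**2+7)

Group as (3n**3+7n) + (42n**2+98) = n(3n**2+7) + 14(3n**2+7).
Both groups share the factor (3n**2+7).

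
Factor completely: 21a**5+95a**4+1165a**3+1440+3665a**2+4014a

Testing divisors of the constant over divisors of the leading coefficient, a = -1 is a root, so (a+1) divides it; the quotient is 21a**4+74a**3+1091a**2+2574a+1440.
Then a = -5/3 is a root, giving the factor (3a+5) and quotient 7a**3+13a**2+342a+288.
Next, a = -6/7 is a root, giving the factor (7a+6) and quotient a**2+a+48.
The quadratic a**2+a+48 has discriminant -191 < 0 and is irreducible over ℤ.

(3a+5)(7a+6)(a+1)(a**2+a+48)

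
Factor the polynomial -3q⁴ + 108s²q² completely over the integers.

Every term has a factor of 3q². Then 36s² - q² = (6s)² − (q)².

3q²(6s - q)(6s + q)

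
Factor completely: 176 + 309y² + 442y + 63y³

By the rational root theorem, y = -2/3 is a root, giving the factor (3y + 2) and quotient 21y² + 89y + 88.
The remaining quadratic factors as (7y + 11)(3y + 8).

(3y + 2)(3y + 8)(7y + 11)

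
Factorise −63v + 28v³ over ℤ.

7v(2v + 3)(2v − 3)

Factor out 7v, leaving 4v² − 9, which is a difference of two squares.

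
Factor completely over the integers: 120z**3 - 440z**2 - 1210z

10z(2z - 11)(6z + 11)

Pull out the common factor 10z, then factor the remaining trinomial.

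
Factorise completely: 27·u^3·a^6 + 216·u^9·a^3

Pull out the common factor 27·u^3·a^3, leaving 8·u^6 + a^3.
Recognize a sum of cubes with the parts a and 2·u^2.

27·a^3·u^3·(2·u^2 + a)·(4·u^4 - 2·u^2·a + a^2)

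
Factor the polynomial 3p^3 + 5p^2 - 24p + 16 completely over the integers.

(3p - 4)(p + 4)(p - 1)

By the rational root theorem, p = 1 is a root, so (p - 1) is a factor; dividing leaves 3p^2 + 8p - 16.
The remaining quadratic factors as (3p - 4)(p + 4).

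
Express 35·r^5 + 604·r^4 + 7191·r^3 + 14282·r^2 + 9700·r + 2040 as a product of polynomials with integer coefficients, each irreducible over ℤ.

(5·r + 2)·(7·r + 6)·(r + 1)·(r^2 + 15·r + 170)

Trying the rational-root candidates, r = −1 is a root, giving the factor (r + 1) and quotient 35·r^4 + 569·r^3 + 6622·r^2 + 7660·r + 2040.
Continuing, r = −6/7 is a root, so (7·r + 6) divides it; the quotient is 5·r^3 + 77·r^2 + 880·r + 340.
Then r = −2/5 is a root, giving the factor (5·r + 2) and quotient r^2 + 15·r + 170.
The quadratic r^2 + 15·r + 170 has discriminant −455 < 0 and is irreducible over ℤ.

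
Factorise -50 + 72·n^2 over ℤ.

Pull out the common factor 2; 36·n^2 - 25 is a difference of squares.

2·(6·n + 5)·(6·n - 5)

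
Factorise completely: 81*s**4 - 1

(3*s + 1)*(3*s - 1)*(9*s**2 + 1)

(3*s)⁴ − (1)⁴ = ((3*s)² − (1)²)((3*s)² + (1)²); the first factor splits again, the second (9*s**2 + 1) is irreducible.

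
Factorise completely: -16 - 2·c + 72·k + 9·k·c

(9·k - 2)·(c + 8)

Group as (9·k·c + 72·k) + (-2·c - 16) = 9·k·(c + 8) - 2·(c + 8).
Both groups share the factor (c + 8).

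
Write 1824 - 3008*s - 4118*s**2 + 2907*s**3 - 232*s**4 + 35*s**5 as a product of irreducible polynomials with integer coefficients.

Trying the rational-root candidates, s = 3/7 is a root, giving the factor (7*s - 3) and quotient 5*s**4 - 31*s**3 + 402*s**2 - 416*s - 608.
Next, s = -4/5 is a root, giving the factor (5*s + 4) and quotient s**3 - 7*s**2 + 86*s - 152.
Continuing, s = 2 is a root, so (s - 2) is a factor; dividing leaves s**2 - 5*s + 76.
The quadratic s**2 - 5*s + 76 has discriminant -279 < 0 and is irreducible over ℤ.

(5*s + 4)*(7*s - 3)*(s - 2)*(s**2 - 5*s + 76)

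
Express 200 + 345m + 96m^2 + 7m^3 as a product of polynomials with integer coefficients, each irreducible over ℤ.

(7m + 5)(m + 5)(m + 8)

Among the possible rational roots, m = −8 is a root, so (m + 8) is a factor; dividing leaves 7m^2 + 40m + 25.
The remaining quadratic factors as (m + 5)(7m + 5).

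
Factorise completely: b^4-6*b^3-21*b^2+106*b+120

By the rational root theorem, b = 5 is a root, so (b-5) divides it; the quotient is b^3-b^2-26*b-24.
Continuing, b = 6 is a root, so (b-6) is a factor; dividing leaves b^2+5*b+4.
The remaining quadratic factors as (b+4)(b+1).

(b+1)*(b+4)*(b-5)*(b-6)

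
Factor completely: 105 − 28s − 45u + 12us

Group as (12us − 45u) + (−28s + 105) = 3u(4s − 15) − 7(4s − 15).
Both groups share the factor (4s − 15).

(3u − 7)(4s − 15)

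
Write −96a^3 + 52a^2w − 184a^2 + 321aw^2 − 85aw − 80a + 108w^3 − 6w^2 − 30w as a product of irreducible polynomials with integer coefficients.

Group: 3a(−32a^2 + 60aw − 40a + 27w^2 − 15w) + (4w + 2)(−32a^2 + 60aw − 40a + 27w^2 − 15w); both groups contain (−32a^2 + 60aw − 40a + 27w^2 − 15w), so (3a + 4w + 2) is a factor with cofactor −32a^2 + 60aw − 40a + 27w^2 − 15w.
The cofactor groups again: −32a^2 + 60aw − 40a + 27w^2 − 15w = −4a(8a + 3w) + (9w − 5)(8a + 3w); both groups contain (8a + 3w), giving −(4a − 9w + 5)(8a + 3w).

−(3a + 4w + 2)(4a − 9w + 5)(8a + 3w)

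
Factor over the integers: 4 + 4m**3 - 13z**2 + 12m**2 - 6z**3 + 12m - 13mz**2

Group: 2m(2m**2 - mz + 4m - 6z**2 - z + 2) + (z + 2)(2m**2 - mz + 4m - 6z**2 - z + 2); both groups contain (2m**2 - mz + 4m - 6z**2 - z + 2), so (2m + z + 2) is a factor with cofactor 2m**2 - mz + 4m - 6z**2 - z + 2.
The cofactor groups again: 2m**2 - mz + 4m - 6z**2 - z + 2 = m(2m + 3z + 2) + (-2z + 1)(2m + 3z + 2); both groups contain (2m + 3z + 2), giving (m - 2z + 1)(2m + 3z + 2).

(2m + 3z + 2)(2m + z + 2)(m - 2z + 1)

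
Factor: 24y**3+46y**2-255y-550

Testing divisors of the constant over divisors of the leading coefficient, y = 10/3 is a root, so (3y-10) is a factor; dividing leaves 8y**2+42y+55.
The remaining quadratic factors as (4y+11)(2y+5).

(2y+5)(3y-10)(4y+11)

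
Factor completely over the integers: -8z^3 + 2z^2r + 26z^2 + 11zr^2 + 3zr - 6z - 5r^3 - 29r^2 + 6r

-(2z - r - 6)(z - r)(4z + 5r - 1)

Group: z(-8z^2 - 6zr + 26z + 5r^2 + 29r - 6) - r(-8z^2 - 6zr + 26z + 5r^2 + 29r - 6); both groups contain (-8z^2 - 6zr + 26z + 5r^2 + 29r - 6), so (z - r) is a factor with cofactor -8z^2 - 6zr + 26z + 5r^2 + 29r - 6.
The cofactor groups again: -8z^2 - 6zr + 26z + 5r^2 + 29r - 6 = -2z(4z + 5r - 1) + (r + 6)(4z + 5r - 1); both groups contain (4z + 5r - 1), giving -(2z - r - 6)(4z + 5r - 1).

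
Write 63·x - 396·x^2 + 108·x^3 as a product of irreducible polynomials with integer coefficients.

9·x·(2·x - 7)·(6·x - 1)

Pull out the common factor 9·x, then factor the remaining trinomial.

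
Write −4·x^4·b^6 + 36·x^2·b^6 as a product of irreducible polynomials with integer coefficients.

−4·b^6·x^2·(x + 3)·(x − 3)

Factor out 4·x^2·b^6 first: what remains is −x^2 + 9.
Recognize a difference of squares with the parts 3 and x.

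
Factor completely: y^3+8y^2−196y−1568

Trying the rational-root candidates, y = −8 is a root, so (y+8) is a factor; dividing leaves y^2−196.
The remaining quadratic factors as (y+14)(y−14).

(y+14)(y+8)(y−14)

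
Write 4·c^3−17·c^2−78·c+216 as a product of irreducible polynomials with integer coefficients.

By the rational root theorem, c = −4 is a root, so (c+4) divides it; the quotient is 4·c^2−33·c+54.
The remaining quadratic factors as (4·c−9)(c−6).

(4·c−9)·(c+4)·(c−6)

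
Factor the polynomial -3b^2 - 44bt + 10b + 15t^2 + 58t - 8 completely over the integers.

-(3b - t - 4)(b + 15t - 2)

Group: -b(3b - t - 4) + (-15t + 2)(3b - t - 4); both groups contain (3b - t - 4).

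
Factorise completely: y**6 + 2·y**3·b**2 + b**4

Recognize a perfect-square trinomial with the parts y**3 and b**2.

(y**3 + b**2)**2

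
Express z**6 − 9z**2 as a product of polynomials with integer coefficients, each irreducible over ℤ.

Pull out the common factor z**2, leaving z**4 − 9.
Recognize a difference of squares with the parts z**2 and 3.

z**2(z**2 + 3)(z**2 − 3)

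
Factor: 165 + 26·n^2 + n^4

Substitute u = n^2 to get a quadratic in u, then factor.
n^2 + 11 is irreducible over ℤ (always positive, so no real roots).
n^2 + 15 is irreducible over ℤ (always positive, so no real roots).

(n^2 + 11)·(n^2 + 15)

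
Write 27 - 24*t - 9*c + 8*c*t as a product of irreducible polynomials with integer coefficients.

(8*t - 9)*(c - 3)

Group as (8*c*t - 9*c) + (-24*t + 27) = c*(8*t - 9) - 3*(8*t - 9).
Both groups share the factor (8*t - 9).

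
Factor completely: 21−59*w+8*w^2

Need a pair with product 8·21 = 168 and sum −59: that's −56 and −3.
Split the middle term: 8*w^2−56*w − 3*w+21 = 8*w*(w−7) − 3*(w−7).

(8*w−3)*(w−7)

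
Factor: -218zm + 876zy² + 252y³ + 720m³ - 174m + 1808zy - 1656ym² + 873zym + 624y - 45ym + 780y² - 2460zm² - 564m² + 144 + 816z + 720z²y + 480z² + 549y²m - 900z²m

Group: 15z(48zy - 60zm + 32z + 36y² + 99ym + 96y - 180m² + 6m + 48) + (7y - 4m + 3)(48zy - 60zm + 32z + 36y² + 99ym + 96y - 180m² + 6m + 48); both groups contain (48zy - 60zm + 32z + 36y² + 99ym + 96y - 180m² + 6m + 48), so (15z + 7y - 4m + 3) is a factor with cofactor 48zy - 60zm + 32z + 36y² + 99ym + 96y - 180m² + 6m + 48.
The cofactor groups again: 48zy - 60zm + 32z + 36y² + 99ym + 96y - 180m² + 6m + 48 = 4z(12y - 15m + 8) + (3y + 12m + 6)(12y - 15m + 8); both groups contain (12y - 15m + 8), giving (4z + 3y + 12m + 6)(12y - 15m + 8).

(12y - 15m + 8)(15z + 7y - 4m + 3)(4z + 3y + 12m + 6)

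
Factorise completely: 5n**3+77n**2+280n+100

(5n+2)(n+10)(n+5)

Trying the rational-root candidates, n = -5 is a root, so (n+5) is a factor; dividing leaves 5n**2+52n+20.
The remaining quadratic factors as (n+10)(5n+2).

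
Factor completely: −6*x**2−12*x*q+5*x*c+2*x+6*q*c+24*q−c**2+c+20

−(2*x−c−4)*(3*x+6*q−c+5)

Group: −3*x*(2*x−c−4) + (−6*q+c−5)*(2*x−c−4); both groups contain (2*x−c−4).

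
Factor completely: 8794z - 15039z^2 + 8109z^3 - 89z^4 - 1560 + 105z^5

Among the possible rational roots, z = 1/3 is a root, so (3z - 1) is a factor; dividing leaves 35z^4 - 18z^3 + 2697z^2 - 4114z + 1560.
Then z = 4/5 is a root, giving the factor (5z - 4) and quotient 7z^3 + 2z^2 + 541z - 390.
Then z = 5/7 is a root, so (7z - 5) is a factor; dividing leaves z^2 + z + 78.
The quadratic z^2 + z + 78 has discriminant -311 < 0 and is irreducible over ℤ.

(3z - 1)(5z - 4)(7z - 5)(z^2 + z + 78)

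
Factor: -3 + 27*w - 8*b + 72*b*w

Group as (72*b*w - 8*b) + (27*w - 3) = 8*b*(9*w - 1) + 3*(9*w - 1).
Both groups share the factor (9*w - 1).

(8*b + 3)*(9*w - 1)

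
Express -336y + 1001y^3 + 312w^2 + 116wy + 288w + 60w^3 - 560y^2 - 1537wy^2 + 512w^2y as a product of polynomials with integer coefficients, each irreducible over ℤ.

(10w - 13y + 12)(6w - 7y)(w + 11y + 4)

Group: w(60w^2 - 148wy + 72w + 91y^2 - 84y) + (11y + 4)(60w^2 - 148wy + 72w + 91y^2 - 84y); both groups contain (60w^2 - 148wy + 72w + 91y^2 - 84y), so (w + 11y + 4) is a factor with cofactor 60w^2 - 148wy + 72w + 91y^2 - 84y.
The cofactor groups again: 60w^2 - 148wy + 72w + 91y^2 - 84y = 6w(10w - 13y + 12) - 7y(10w - 13y + 12); both groups contain (10w - 13y + 12), giving (6w - 7y)(10w - 13y + 12).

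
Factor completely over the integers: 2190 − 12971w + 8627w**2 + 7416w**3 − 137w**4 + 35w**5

(5w − 1)(7w − 5)(w + 2)(w**2 − 5w + 219)

Among the possible rational roots, w = 5/7 is a root, so (7w − 5) is a factor; dividing leaves 5w**4 − 16w**3 + 1048w**2 + 1981w − 438.
Continuing, w = −2 is a root, giving the factor (w + 2) and quotient 5w**3 − 26w**2 + 1100w − 219.
Continuing, w = 1/5 is a root, so (5w − 1) divides it; the quotient is w**2 − 5w + 219.
The quadratic w**2 − 5w + 219 has discriminant −851 < 0 and is irreducible over ℤ.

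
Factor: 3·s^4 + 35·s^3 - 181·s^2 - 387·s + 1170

(3·s - 13)·(s + 15)·(s + 3)·(s - 2)

By the rational root theorem, s = 2 is a root, giving the factor (s - 2) and quotient 3·s^3 + 41·s^2 - 99·s - 585.
Then s = 13/3 is a root, giving the factor (3·s - 13) and quotient s^2 + 18·s + 45.
The remaining quadratic factors as (s + 3)(s + 15).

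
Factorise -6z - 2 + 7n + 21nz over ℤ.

(3z + 1)(7n - 2)

Group as (21nz + 7n) + (-6z - 2) = 7n(3z + 1) - 2(3z + 1).
Both groups share the factor (3z + 1).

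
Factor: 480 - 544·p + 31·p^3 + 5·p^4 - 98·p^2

Among the possible rational roots, p = -5 is a root, so (p + 5) is a factor; dividing leaves 5·p^3 + 6·p^2 - 128·p + 96.
Continuing, p = 4/5 is a root, giving the factor (5·p - 4) and quotient p^2 + 2·p - 24.
The remaining quadratic factors as (p - 4)(p + 6).

(5·p - 4)·(p + 5)·(p + 6)·(p - 4)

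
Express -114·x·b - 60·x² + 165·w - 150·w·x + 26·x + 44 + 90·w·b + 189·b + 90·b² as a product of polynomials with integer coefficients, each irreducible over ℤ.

-(10·x - 6·b - 11)·(15·w + 6·x + 15·b + 4)

Group: -15·w·(10·x - 6·b - 11) + (-6·x - 15·b - 4)·(10·x - 6·b - 11); both groups contain (10·x - 6·b - 11).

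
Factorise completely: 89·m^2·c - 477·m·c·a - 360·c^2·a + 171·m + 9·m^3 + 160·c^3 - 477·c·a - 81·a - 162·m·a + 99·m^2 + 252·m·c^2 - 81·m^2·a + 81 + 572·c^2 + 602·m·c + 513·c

(m + 4·c - 9·a + 9)·(m + 5·c + 1)·(9·m + 8·c + 9)

Group: m·(9·m^2 + 44·m·c - 81·m·a + 90·m + 32·c^2 - 72·c·a + 108·c - 81·a + 81) + (5·c + 1)·(9·m^2 + 44·m·c - 81·m·a + 90·m + 32·c^2 - 72·c·a + 108·c - 81·a + 81); both groups contain (9·m^2 + 44·m·c - 81·m·a + 90·m + 32·c^2 - 72·c·a + 108·c - 81·a + 81), so (m + 5·c + 1) is a factor with cofactor 9·m^2 + 44·m·c - 81·m·a + 90·m + 32·c^2 - 72·c·a + 108·c - 81·a + 81.
The cofactor groups again: 9·m^2 + 44·m·c - 81·m·a + 90·m + 32·c^2 - 72·c·a + 108·c - 81·a + 81 = m·(9·m + 8·c + 9) + (4·c - 9·a + 9)·(9·m + 8·c + 9); both groups contain (9·m + 8·c + 9), giving (m + 4·c - 9·a + 9)·(9·m + 8·c + 9).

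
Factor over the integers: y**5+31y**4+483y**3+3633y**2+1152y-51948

Testing divisors of the constant over divisors of the leading coefficient, y = -6 is a root, so (y+6) is a factor; dividing leaves y**4+25y**3+333y**2+1635y-8658.
Then y = 3 is a root, so (y-3) divides it; the quotient is y**3+28y**2+417y+2886.
Continuing, y = -13 is a root, so (y+13) is a factor; dividing leaves y**2+15y+222.
The quadratic y**2+15y+222 has discriminant -663 < 0 and is irreducible over ℤ.

(y+13)(y+6)(y-3)(y**2+15y+222)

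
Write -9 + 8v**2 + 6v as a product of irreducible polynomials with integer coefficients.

(2v + 3)(4v - 3)

Need a pair with product 8·(-9) = -72 and sum 6: that's 12 and -6.
Split the middle term: 8v**2 + 12v - 6v - 9 = 4v(2v + 3) - 3(2v + 3).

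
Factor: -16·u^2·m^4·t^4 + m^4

-m^4·(4·u·t^2 + 1)·(4·u·t^2 - 1)

Every term has a factor of m^4; factoring it out leaves -16·u^2·t^4 + 1.
Recognize a difference of squares with the parts 1 and 4·u·t^2.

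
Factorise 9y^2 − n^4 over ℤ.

−(n^2 + 3y)(n^2 − 3y)

Recognize a difference of squares with the parts 3y and n^2.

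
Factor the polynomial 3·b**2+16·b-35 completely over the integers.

(3·b-5)·(b+7)

Need a pair with product 3·(-35) = -105 and sum 16: that's 21 and -5.
Split the middle term: 3·b**2+21·b - 5·b-35 = 3·b·(b+7) - 5·(b+7).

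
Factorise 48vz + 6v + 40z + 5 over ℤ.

Group as (48vz + 6v) + (40z + 5) = 6v(8z + 1) + 5(8z + 1).
Both groups share the factor (8z + 1).

(6v + 5)(8z + 1)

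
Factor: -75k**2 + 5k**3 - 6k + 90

(k - 15)(5k**2 - 6)

Group as (5k**3 - 6k) + (-75k**2 + 90) = k(5k**2 - 6) - 15(5k**2 - 6).
Both groups share the factor (5k**2 - 6).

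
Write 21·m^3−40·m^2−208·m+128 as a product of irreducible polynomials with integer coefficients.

(3·m+8)·(7·m−4)·(m−4)

Testing divisors of the constant over divisors of the leading coefficient, m = 4/7 is a root, giving the factor (7·m−4) and quotient 3·m^2−4·m−32.
The remaining quadratic factors as (m−4)(3·m+8).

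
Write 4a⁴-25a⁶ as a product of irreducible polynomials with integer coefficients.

Pull out the common factor a⁴, leaving -25a²+4.
Recognize a difference of squares with the parts 2 and 5a.

-a⁴(5a+2)(5a-2)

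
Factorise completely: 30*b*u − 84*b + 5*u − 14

Group as (30*b*u − 84*b) + (5*u − 14) = 6*b*(5*u − 14) + (5*u − 14).
Both groups share the factor (5*u − 14).

(5*u − 14)*(6*b + 1)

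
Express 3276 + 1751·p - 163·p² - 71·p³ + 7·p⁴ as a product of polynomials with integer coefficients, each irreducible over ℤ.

(7·p + 13)·(p + 4)·(p - 7)·(p - 9)

Trying the rational-root candidates, p = -4 is a root, giving the factor (p + 4) and quotient 7·p³ - 99·p² + 233·p + 819.
Continuing, p = -13/7 is a root, giving the factor (7·p + 13) and quotient p² - 16·p + 63.
The remaining quadratic factors as (p - 7)(p - 9).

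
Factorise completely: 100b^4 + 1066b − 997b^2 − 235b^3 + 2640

Trying the rational-root candidates, b = −8/5 is a root, giving the factor (5b + 8) and quotient 20b^3 − 79b^2 − 73b + 330.
Continuing, b = −2 is a root, so (b + 2) divides it; the quotient is 20b^2 − 119b + 165.
The remaining quadratic factors as (5b − 11)(4b − 15).

(4b − 15)(5b + 8)(5b − 11)(b + 2)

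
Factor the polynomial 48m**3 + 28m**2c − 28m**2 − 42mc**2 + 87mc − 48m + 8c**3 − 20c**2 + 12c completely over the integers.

Group: 4m(12m**2 + 13mc − 16m − 4c**2 + 4c) + (−2c + 3)(12m**2 + 13mc − 16m − 4c**2 + 4c); both groups contain (12m**2 + 13mc − 16m − 4c**2 + 4c), so (4m − 2c + 3) is a factor with cofactor 12m**2 + 13mc − 16m − 4c**2 + 4c.
The cofactor groups again: 12m**2 + 13mc − 16m − 4c**2 + 4c = 3m(4m − c) + (4c − 4)(4m − c); both groups contain (4m − c), giving (3m + 4c − 4)(4m − c).

(4m − 2c + 3)(4m − c)(3m + 4c − 4)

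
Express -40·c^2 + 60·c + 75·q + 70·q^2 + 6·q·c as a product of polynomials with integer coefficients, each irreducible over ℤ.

Group: 14·q·(5·q + 4·c) + (-10·c + 15)·(5·q + 4·c); both groups contain (5·q + 4·c).

(14·q - 10·c + 15)·(5·q + 4·c)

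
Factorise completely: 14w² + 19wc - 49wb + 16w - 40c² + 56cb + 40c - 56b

(2w + 5c - 7b)(7w - 8c + 8)

Group: 2w(7w - 8c + 8) + (5c - 7b)(7w - 8c + 8); both groups contain (7w - 8c + 8).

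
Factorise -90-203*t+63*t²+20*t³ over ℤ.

By the rational root theorem, t = -2/5 is a root, so (5*t+2) divides it; the quotient is 4*t²+11*t-45.
The remaining quadratic factors as (4*t-9)(t+5).

(4*t-9)*(5*t+2)*(t+5)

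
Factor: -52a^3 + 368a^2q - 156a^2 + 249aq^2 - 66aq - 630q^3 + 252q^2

-(13a - 14q)(2a + 3q)(2a - 15q + 6)

Group: 2a(-26a^2 - 11aq + 42q^2) + (-15q + 6)(-26a^2 - 11aq + 42q^2); both groups contain (-26a^2 - 11aq + 42q^2), so (2a - 15q + 6) is a factor with cofactor -26a^2 - 11aq + 42q^2.
The cofactor groups again: -26a^2 - 11aq + 42q^2 = -13a(2a + 3q) + 14q(2a + 3q); both groups contain (2a + 3q), giving -(13a - 14q)(2a + 3q).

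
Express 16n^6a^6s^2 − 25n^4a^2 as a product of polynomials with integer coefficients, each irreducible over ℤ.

Pull out the common factor n^4a^2, leaving 16n^2a^4s^2 − 25.
Recognize a difference of squares with the parts 4na^2s and 5.

a^2n^4(4na^2s + 5)(4na^2s − 5)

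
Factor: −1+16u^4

(2u+1)(2u−1)(4u^2+1)

Write as (4u^2)² − (1)², then factor 4u^2−1 once more.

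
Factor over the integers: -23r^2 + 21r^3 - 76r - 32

(3r - 8)(7r + 4)(r + 1)

Trying the rational-root candidates, r = -1 is a root, so (r + 1) is a factor; dividing leaves 21r^2 - 44r - 32.
The remaining quadratic factors as (3r - 8)(7r + 4).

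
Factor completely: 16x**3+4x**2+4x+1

(4x+1)(4x**2+1)

Group as (16x**3+4x) + (4x**2+1) = 4x(4x**2+1) + (4x**2+1).
Both groups share the factor (4x**2+1).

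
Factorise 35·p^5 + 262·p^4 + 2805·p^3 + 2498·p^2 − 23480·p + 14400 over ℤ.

Trying the rational-root candidates, p = −4 is a root, giving the factor (p + 4) and quotient 35·p^4 + 122·p^3 + 2317·p^2 − 6770·p + 3600.
Then p = 9/5 is a root, giving the factor (5·p − 9) and quotient 7·p^3 + 37·p^2 + 530·p − 400.
Next, p = 5/7 is a root, so (7·p − 5) divides it; the quotient is p^2 + 6·p + 80.
The quadratic p^2 + 6·p + 80 has discriminant −284 < 0 and is irreducible over ℤ.

(5·p − 9)·(7·p − 5)·(p + 4)·(p^2 + 6·p + 80)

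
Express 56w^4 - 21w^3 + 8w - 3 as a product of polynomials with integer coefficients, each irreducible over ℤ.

Group as (56w^4 + 8w) + (-21w^3 - 3) = 8w(7w^3 + 1) - 3(7w^3 + 1).
Both groups share the factor (7w^3 + 1).

(8w - 3)(7w^3 + 1)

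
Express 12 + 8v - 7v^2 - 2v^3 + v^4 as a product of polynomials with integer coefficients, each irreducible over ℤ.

Testing divisors of the constant over divisors of the leading coefficient, v = 3 is a root, so (v - 3) is a factor; dividing leaves v^3 + v^2 - 4v - 4.
Then v = 2 is a root, so (v - 2) divides it; the quotient is v^2 + 3v + 2.
The remaining quadratic factors as (v + 2)(v + 1).

(v + 1)(v + 2)(v - 2)(v - 3)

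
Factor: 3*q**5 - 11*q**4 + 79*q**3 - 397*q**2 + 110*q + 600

(3*q - 5)*(q + 1)*(q - 4)*(q**2 + q + 30)

By the rational root theorem, q = 4 is a root, giving the factor (q - 4) and quotient 3*q**4 + q**3 + 83*q**2 - 65*q - 150.
Next, q = 5/3 is a root, giving the factor (3*q - 5) and quotient q**3 + 2*q**2 + 31*q + 30.
Continuing, q = -1 is a root, so (q + 1) divides it; the quotient is q**2 + q + 30.
The quadratic q**2 + q + 30 has discriminant -119 < 0 and is irreducible over ℤ.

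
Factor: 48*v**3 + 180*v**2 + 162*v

Pull out the common factor 6*v, then factor the remaining trinomial.

6*v*(2*v + 3)*(4*v + 9)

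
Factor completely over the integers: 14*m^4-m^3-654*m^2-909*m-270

Trying the rational-root candidates, m = 15/2 is a root, giving the factor (2*m-15) and quotient 7*m^3+52*m^2+63*m+18.
Next, m = -1 is a root, giving the factor (m+1) and quotient 7*m^2+45*m+18.
The remaining quadratic factors as (7*m+3)(m+6).

(2*m-15)*(7*m+3)*(m+1)*(m+6)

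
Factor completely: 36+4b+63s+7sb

(7s+4)(b+9)

Group as (7sb+63s) + (4b+36) = 7s(b+9) + 4(b+9).
Both groups share the factor (b+9).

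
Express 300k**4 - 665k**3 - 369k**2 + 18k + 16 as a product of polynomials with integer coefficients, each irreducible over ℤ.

(3k - 8)(4k + 1)(5k + 2)(5k - 1)

Among the possible rational roots, k = -2/5 is a root, giving the factor (5k + 2) and quotient 60k**3 - 157k**2 - 11k + 8.
Continuing, k = 1/5 is a root, so (5k - 1) divides it; the quotient is 12k**2 - 29k - 8.
The remaining quadratic factors as (4k + 1)(3k - 8).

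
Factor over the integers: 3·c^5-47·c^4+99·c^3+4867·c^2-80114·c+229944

Trying the rational-root candidates, c = 13 is a root, so (c-13) divides it; the quotient is 3·c^4-8·c^3-5·c^2+4802·c-17688.
Then c = -12 is a root, so (c+12) is a factor; dividing leaves 3·c^3-44·c^2+523·c-1474.
Then c = 11/3 is a root, so (3·c-11) is a factor; dividing leaves c^2-11·c+134.
The quadratic c^2-11·c+134 has discriminant -415 < 0 and is irreducible over ℤ.

(3·c-11)·(c+12)·(c-13)·(c^2-11·c+134)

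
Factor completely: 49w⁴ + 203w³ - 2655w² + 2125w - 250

Testing divisors of the constant over divisors of the leading coefficient, w = 5/7 is a root, so (7w - 5) divides it; the quotient is 7w³ + 34w² - 355w + 50.
Then w = 1/7 is a root, giving the factor (7w - 1) and quotient w² + 5w - 50.
The remaining quadratic factors as (w + 10)(w - 5).

(7w - 1)(7w - 5)(w + 10)(w - 5)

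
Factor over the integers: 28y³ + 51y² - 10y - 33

Testing divisors of the constant over divisors of the leading coefficient, y = 3/4 is a root, so (4y - 3) is a factor; dividing leaves 7y² + 18y + 11.
The remaining quadratic factors as (y + 1)(7y + 11).

(4y - 3)(7y + 11)(y + 1)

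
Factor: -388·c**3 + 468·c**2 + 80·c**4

Pull out the common factor 4·c**2, then factor the remaining trinomial.

4·c**2·(4·c - 9)·(5·c - 13)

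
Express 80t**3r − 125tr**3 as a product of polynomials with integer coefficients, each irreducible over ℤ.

5rt(4t − 5r)(4t + 5r)

Every term has a factor of 5tr. Then 16t**2 − 25r**2 = (4t)² − (5r)².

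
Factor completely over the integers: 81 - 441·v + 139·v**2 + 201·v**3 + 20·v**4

(4·v + 9)·(5·v - 1)·(v + 9)·(v - 1)

By the rational root theorem, v = 1/5 is a root, so (5·v - 1) divides it; the quotient is 4·v**3 + 41·v**2 + 36·v - 81.
Then v = -9 is a root, so (v + 9) is a factor; dividing leaves 4·v**2 + 5·v - 9.
The remaining quadratic factors as (4·v + 9)(v - 1).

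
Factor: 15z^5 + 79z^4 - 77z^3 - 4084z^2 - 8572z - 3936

(3z + 2)(5z + 8)(z - 6)(z^2 + 9z + 41)

Trying the rational-root candidates, z = -2/3 is a root, so (3z + 2) is a factor; dividing leaves 5z^4 + 23z^3 - 41z^2 - 1334z - 1968.
Then z = 6 is a root, so (z - 6) is a factor; dividing leaves 5z^3 + 53z^2 + 277z + 328.
Continuing, z = -8/5 is a root, so (5z + 8) divides it; the quotient is z^2 + 9z + 41.
The quadratic z^2 + 9z + 41 has discriminant -83 < 0 and is irreducible over ℤ.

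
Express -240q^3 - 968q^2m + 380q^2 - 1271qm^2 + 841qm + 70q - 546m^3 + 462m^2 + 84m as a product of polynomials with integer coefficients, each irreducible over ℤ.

Group: 12q(-20q^2 - 59qm + 35q - 42m^2 + 42m) + (13m + 2)(-20q^2 - 59qm + 35q - 42m^2 + 42m); both groups contain (-20q^2 - 59qm + 35q - 42m^2 + 42m), so (12q + 13m + 2) is a factor with cofactor -20q^2 - 59qm + 35q - 42m^2 + 42m.
The cofactor groups again: -20q^2 - 59qm + 35q - 42m^2 + 42m = -4q(5q + 6m) + (-7m + 7)(5q + 6m); both groups contain (5q + 6m), giving -(4q + 7m - 7)(5q + 6m).

-(12q + 13m + 2)(5q + 6m)(4q + 7m - 7)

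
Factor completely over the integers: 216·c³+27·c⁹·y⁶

27·c³·(c²·y²+2)·(c⁴·y⁴−2·c²·y²+4)

Every term has a factor of 27·c³; factoring it out leaves c⁶·y⁶+8.
Recognize a sum of cubes with the parts 2 and c²·y².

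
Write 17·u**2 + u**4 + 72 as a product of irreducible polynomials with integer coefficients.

(u**2 + 8)·(u**2 + 9)

Substitute w = u**2 to get a quadratic in w, then factor.
u**2 + 9 is irreducible over ℤ (sum of squares).
u**2 + 8 is irreducible over ℤ (always positive, so no real roots).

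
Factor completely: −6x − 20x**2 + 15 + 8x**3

(2x − 5)(4x**2 − 3)

Group as (8x**3 − 6x) + (−20x**2 + 15) = 2x(4x**2 − 3) − 5(4x**2 − 3).
Both groups share the factor (4x**2 − 3).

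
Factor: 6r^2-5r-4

Need a pair with product 6·(-4) = -24 and sum -5: that's -8 and 3.
Split the middle term: 6r^2-8r + 3r-4 = 2r(3r-4) + (3r-4).

(2r+1)(3r-4)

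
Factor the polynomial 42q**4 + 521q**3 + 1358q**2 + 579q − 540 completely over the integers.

(2q + 5)(3q + 4)(7q − 3)(q + 9)

Testing divisors of the constant over divisors of the leading coefficient, q = 3/7 is a root, so (7q − 3) divides it; the quotient is 6q**3 + 77q**2 + 227q + 180.
Next, q = −9 is a root, so (q + 9) divides it; the quotient is 6q**2 + 23q + 20.
The remaining quadratic factors as (2q + 5)(3q + 4).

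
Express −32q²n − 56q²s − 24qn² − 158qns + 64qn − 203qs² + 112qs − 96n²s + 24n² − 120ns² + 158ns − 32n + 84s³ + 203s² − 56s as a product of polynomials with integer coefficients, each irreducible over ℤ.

−(4n + 7s)(8q + 6n − 3s − 8)(q + 4s − 1)

Group: 8q(−4qn − 7qs − 16ns + 4n − 28s² + 7s) + (6n − 3s − 8)(−4qn − 7qs − 16ns + 4n − 28s² + 7s); both groups contain (−4qn − 7qs − 16ns + 4n − 28s² + 7s), so (8q + 6n − 3s − 8) is a factor with cofactor −4qn − 7qs − 16ns + 4n − 28s² + 7s.
The cofactor groups again: −4qn − 7qs − 16ns + 4n − 28s² + 7s = −q(4n + 7s) + (−4s + 1)(4n + 7s); both groups contain (4n + 7s), giving −(q + 4s − 1)(4n + 7s).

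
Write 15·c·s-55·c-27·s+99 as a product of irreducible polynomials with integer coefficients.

(3·s-11)·(5·c-9)

Group as (15·c·s-55·c) + (-27·s+99) = 5·c·(3·s-11) - 9·(3·s-11).
Both groups share the factor (3·s-11).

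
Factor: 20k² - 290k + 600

10(2k - 5)(k - 12)

Pull out the common factor 10, then factor the remaining trinomial.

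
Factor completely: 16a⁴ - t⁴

(2a + t)(2a - t)(4a² + t²)

(2a)⁴ − (t)⁴ = ((2a)² − (t)²)((2a)² + (t)²); the first factor splits again, the second (4a² + t²) is irreducible.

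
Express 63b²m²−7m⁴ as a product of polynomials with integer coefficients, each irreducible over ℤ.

Every term has a factor of 7m². Then 9b²−m² = (3b)² − (m)².

7m²(3b+m)(3b−m)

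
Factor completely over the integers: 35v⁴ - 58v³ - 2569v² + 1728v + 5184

Trying the rational-root candidates, v = -8/7 is a root, so (7v + 8) divides it; the quotient is 5v³ - 14v² - 351v + 648.
Continuing, v = 9/5 is a root, so (5v - 9) is a factor; dividing leaves v² - v - 72.
The remaining quadratic factors as (v + 8)(v - 9).

(5v - 9)(7v + 8)(v + 8)(v - 9)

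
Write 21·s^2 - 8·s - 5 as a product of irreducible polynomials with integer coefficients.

(3·s + 1)·(7·s - 5)

Need a pair with product 21·(-5) = -105 and sum -8: that's -15 and 7.
Split the middle term: 21·s^2 - 15·s + 7·s - 5 = 3·s·(7·s - 5) + (7·s - 5).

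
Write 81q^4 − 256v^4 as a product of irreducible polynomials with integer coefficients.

(3q + 4v)(3q − 4v)(9q^2 + 16v^2)

Difference of squares twice: with A = 3q and B = 4v, A⁴ − B⁴ = (A² − B²)(A² + B²), and A² − B² factors again.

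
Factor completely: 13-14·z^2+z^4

(z+1)·(z-1)·(z^2-13)

Substitute u = z^2 to get a quadratic in u, then factor.
z^2-1 is a difference of squares.
z^2-13 is irreducible over ℤ (13 is not a perfect square).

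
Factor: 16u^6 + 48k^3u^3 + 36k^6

4(3k^3 + 2u^3)^2

Factor out 4 first: what remains is 9k^6 + 12k^3u^3 + 4u^6.
Recognize a perfect-square trinomial with the parts 3k^3 and 2u^3.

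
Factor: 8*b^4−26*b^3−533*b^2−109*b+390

(2*b+13)*(4*b−3)*(b+1)*(b−10)

Trying the rational-root candidates, b = 3/4 is a root, giving the factor (4*b−3) and quotient 2*b^3−5*b^2−137*b−130.
Then b = −1 is a root, so (b+1) is a factor; dividing leaves 2*b^2−7*b−130.
The remaining quadratic factors as (2*b+13)(b−10).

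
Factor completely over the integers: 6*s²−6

Every term has a factor of 6. Then s²−1 = (s)² − (1)².

6*(s+1)*(s−1)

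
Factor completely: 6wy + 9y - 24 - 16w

(2w + 3)(3y - 8)

Group as (6wy - 16w) + (9y - 24) = 2w(3y - 8) + 3(3y - 8).
Both groups share the factor (3y - 8).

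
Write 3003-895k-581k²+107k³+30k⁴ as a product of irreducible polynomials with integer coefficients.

(2k+11)(3k-7)(5k-13)(k+3)

Among the possible rational roots, k = 13/5 is a root, so (5k-13) divides it; the quotient is 6k³+37k²-20k-231.
Continuing, k = -3 is a root, so (k+3) is a factor; dividing leaves 6k²+19k-77.
The remaining quadratic factors as (3k-7)(2k+11).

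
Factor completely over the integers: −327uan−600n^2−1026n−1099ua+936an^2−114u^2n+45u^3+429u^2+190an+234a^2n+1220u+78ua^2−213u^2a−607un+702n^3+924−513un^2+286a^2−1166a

(3u−13a−13n+14)(5u−2a−6n+6)(3u+9n+11)

Group: 5u(9u^2−39ua−12un+75u−117an−143a−117n^2−17n+154) + (−2a−6n+6)(9u^2−39ua−12un+75u−117an−143a−117n^2−17n+154); both groups contain (9u^2−39ua−12un+75u−117an−143a−117n^2−17n+154), so (5u−2a−6n+6) is a factor with cofactor 9u^2−39ua−12un+75u−117an−143a−117n^2−17n+154.
The cofactor groups again: 9u^2−39ua−12un+75u−117an−143a−117n^2−17n+154 = 3u(3u−13a−13n+14) + (9n+11)(3u−13a−13n+14); both groups contain (3u−13a−13n+14), giving (3u+9n+11)(3u−13a−13n+14).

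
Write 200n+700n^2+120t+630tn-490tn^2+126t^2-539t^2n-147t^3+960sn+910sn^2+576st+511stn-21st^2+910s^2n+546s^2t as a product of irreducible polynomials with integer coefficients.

Group: 3t(182s^2-7st+182sn+192s-49t^2-98tn+42t+140n+40) + 5n(182s^2-7st+182sn+192s-49t^2-98tn+42t+140n+40); both groups contain (182s^2-7st+182sn+192s-49t^2-98tn+42t+140n+40), so (3t+5n) is a factor with cofactor 182s^2-7st+182sn+192s-49t^2-98tn+42t+140n+40.
The cofactor groups again: 182s^2-7st+182sn+192s-49t^2-98tn+42t+140n+40 = 13s(14s+7t+14n+4) + (-7t+10)(14s+7t+14n+4); both groups contain (14s+7t+14n+4), giving (13s-7t+10)(14s+7t+14n+4).

(13s-7t+10)(14s+7t+14n+4)(3t+5n)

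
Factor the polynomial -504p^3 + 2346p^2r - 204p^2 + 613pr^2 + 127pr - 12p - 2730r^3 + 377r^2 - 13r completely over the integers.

-(12p + 13r)(14p - 15r + 1)(3p - 14r + 1)

Group: 3p(-168p^2 - 2pr - 12p + 195r^2 - 13r) + (-14r + 1)(-168p^2 - 2pr - 12p + 195r^2 - 13r); both groups contain (-168p^2 - 2pr - 12p + 195r^2 - 13r), so (3p - 14r + 1) is a factor with cofactor -168p^2 - 2pr - 12p + 195r^2 - 13r.
The cofactor groups again: -168p^2 - 2pr - 12p + 195r^2 - 13r = -14p(12p + 13r) + (15r - 1)(12p + 13r); both groups contain (12p + 13r), giving -(14p - 15r + 1)(12p + 13r).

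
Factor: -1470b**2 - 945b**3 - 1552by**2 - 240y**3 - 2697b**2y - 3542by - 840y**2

-(15b + 4y)(7b + 15y)(9b + 4y + 14)

Group: 15b(-63b**2 - 163by - 98b - 60y**2 - 210y) + 4y(-63b**2 - 163by - 98b - 60y**2 - 210y); both groups contain (-63b**2 - 163by - 98b - 60y**2 - 210y), so (15b + 4y) is a factor with cofactor -63b**2 - 163by - 98b - 60y**2 - 210y.
The cofactor groups again: -63b**2 - 163by - 98b - 60y**2 - 210y = -9b(7b + 15y) + (-4y - 14)(7b + 15y); both groups contain (7b + 15y), giving -(9b + 4y + 14)(7b + 15y).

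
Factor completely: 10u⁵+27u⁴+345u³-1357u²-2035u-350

Testing divisors of the constant over divisors of the leading coefficient, u = -1 is a root, so (u+1) divides it; the quotient is 10u⁴+17u³+328u²-1685u-350.
Next, u = -1/5 is a root, so (5u+1) divides it; the quotient is 2u³+3u²+65u-350.
Next, u = 7/2 is a root, so (2u-7) is a factor; dividing leaves u²+5u+50.
The quadratic u²+5u+50 has discriminant -175 < 0 and is irreducible over ℤ.

(2u-7)(5u+1)(u+1)(u²+5u+50)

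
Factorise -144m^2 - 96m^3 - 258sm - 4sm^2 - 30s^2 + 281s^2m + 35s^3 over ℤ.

Group: 7s(5s^2 + 43sm + 24m^2) + (-4m - 6)(5s^2 + 43sm + 24m^2); both groups contain (5s^2 + 43sm + 24m^2), so (7s - 4m - 6) is a factor with cofactor 5s^2 + 43sm + 24m^2.
The cofactor groups again: 5s^2 + 43sm + 24m^2 = s(5s + 3m) + 8m(5s + 3m); both groups contain (5s + 3m), giving (s + 8m)(5s + 3m).

(7s - 4m - 6)(5s + 3m)(s + 8m)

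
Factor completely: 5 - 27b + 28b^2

Need a pair with product 28·5 = 140 and sum -27: that's -20 and -7.
Split the middle term: 28b^2 - 20b - 7b + 5 = 4b(7b - 5) - (7b - 5).

(4b - 1)(7b - 5)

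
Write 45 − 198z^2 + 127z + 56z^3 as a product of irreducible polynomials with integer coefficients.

(2z − 5)(4z + 1)(7z − 9)

Among the possible rational roots, z = 9/7 is a root, so (7z − 9) divides it; the quotient is 8z^2 − 18z − 5.
The remaining quadratic factors as (4z + 1)(2z − 5).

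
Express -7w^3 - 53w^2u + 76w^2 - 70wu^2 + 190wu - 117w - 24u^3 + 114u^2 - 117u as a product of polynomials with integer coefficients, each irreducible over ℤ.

-(7w + 4u - 13)(w + 6u - 9)(w + u)

Group: w(-7w^2 - 46wu + 76w - 24u^2 + 114u - 117) + u(-7w^2 - 46wu + 76w - 24u^2 + 114u - 117); both groups contain (-7w^2 - 46wu + 76w - 24u^2 + 114u - 117), so (w + u) is a factor with cofactor -7w^2 - 46wu + 76w - 24u^2 + 114u - 117.
The cofactor groups again: -7w^2 - 46wu + 76w - 24u^2 + 114u - 117 = -w(7w + 4u - 13) + (-6u + 9)(7w + 4u - 13); both groups contain (7w + 4u - 13), giving -(w + 6u - 9)(7w + 4u - 13).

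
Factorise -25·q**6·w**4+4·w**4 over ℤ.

-w**4·(5·q**3+2)·(5·q**3-2)

Every term has a factor of w**4; factoring it out leaves -25·q**6+4.
Recognize a difference of squares with the parts 2 and 5·q**3.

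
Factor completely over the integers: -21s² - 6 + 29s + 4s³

(4s - 1)(s - 2)(s - 3)

Among the possible rational roots, s = 3 is a root, giving the factor (s - 3) and quotient 4s² - 9s + 2.
The remaining quadratic factors as (s - 2)(4s - 1).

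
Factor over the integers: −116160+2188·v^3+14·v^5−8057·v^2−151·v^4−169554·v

(2·v+11)·(7·v+5)·(v−11)·(v^2−6·v+192)

Trying the rational-root candidates, v = 11 is a root, so (v−11) divides it; the quotient is 14·v^4+3·v^3+2221·v^2+16374·v+10560.
Continuing, v = −5/7 is a root, so (7·v+5) is a factor; dividing leaves 2·v^3−v^2+318·v+2112.
Continuing, v = −11/2 is a root, so (2·v+11) is a factor; dividing leaves v^2−6·v+192.
The quadratic v^2−6·v+192 has discriminant −732 < 0 and is irreducible over ℤ.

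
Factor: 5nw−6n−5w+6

Group as (5nw−6n) + (−5w+6) = n(5w−6) − (5w−6).
Both groups share the factor (5w−6).

(5w−6)(n−1)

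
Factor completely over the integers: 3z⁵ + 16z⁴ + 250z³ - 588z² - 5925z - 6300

Testing divisors of the constant over divisors of the leading coefficient, z = 5 is a root, so (z - 5) is a factor; dividing leaves 3z⁴ + 31z³ + 405z² + 1437z + 1260.
Next, z = -3 is a root, so (z + 3) divides it; the quotient is 3z³ + 22z² + 339z + 420.
Then z = -4/3 is a root, so (3z + 4) is a factor; dividing leaves z² + 6z + 105.
The quadratic z² + 6z + 105 has discriminant -384 < 0 and is irreducible over ℤ.

(3z + 4)(z + 3)(z - 5)(z² + 6z + 105)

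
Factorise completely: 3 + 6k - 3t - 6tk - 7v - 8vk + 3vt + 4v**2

(v - 2k - 1)(4v + 3t - 3)

Group: v(4v + 3t - 3) + (-2k - 1)(4v + 3t - 3); both groups contain (4v + 3t - 3).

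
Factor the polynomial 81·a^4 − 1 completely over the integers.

(3·a + 1)·(3·a − 1)·(9·a^2 + 1)

Difference of squares twice: with A = 3·a and B = 1, A⁴ − B⁴ = (A² − B²)(A² + B²), and A² − B² factors again.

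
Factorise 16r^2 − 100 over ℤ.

4(2r + 5)(2r − 5)

Pull out the common factor 4; 4r^2 − 25 is a difference of squares.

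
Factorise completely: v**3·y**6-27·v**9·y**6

Every term has a factor of v**3·y**6; factoring it out leaves -27·v**6+1.
Recognize a difference of cubes with the parts 1 and 3·v**2.

-v**3·y**6·(3·v**2-1)·(9·v**4+3·v**2+1)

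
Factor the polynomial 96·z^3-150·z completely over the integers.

6·z·(4·z+5)·(4·z-5)

Factor out 6·z, leaving 16·z^2-25, which is a difference of two squares.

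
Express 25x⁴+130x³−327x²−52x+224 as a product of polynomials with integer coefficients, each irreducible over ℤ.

Among the possible rational roots, x = −4/5 is a root, giving the factor (5x+4) and quotient 5x³+22x²−83x+56.
Then x = 8/5 is a root, so (5x−8) divides it; the quotient is x²+6x−7.
The remaining quadratic factors as (x+7)(x−1).

(5x+4)(5x−8)(x+7)(x−1)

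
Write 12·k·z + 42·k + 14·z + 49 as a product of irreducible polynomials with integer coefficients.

Group as (12·k·z + 42·k) + (14·z + 49) = 6·k·(2·z + 7) + 7·(2·z + 7).
Both groups share the factor (2·z + 7).

(2·z + 7)·(6·k + 7)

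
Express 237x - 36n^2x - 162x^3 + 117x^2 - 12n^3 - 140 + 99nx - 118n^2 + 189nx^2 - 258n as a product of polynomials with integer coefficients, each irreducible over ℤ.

-(2n - 3x + 4)(6n - 9x + 5)(n + 6x + 7)

Group: 2n(-6n^2 - 27nx - 47n + 54x^2 + 33x - 35) + (-3x + 4)(-6n^2 - 27nx - 47n + 54x^2 + 33x - 35); both groups contain (-6n^2 - 27nx - 47n + 54x^2 + 33x - 35), so (2n - 3x + 4) is a factor with cofactor -6n^2 - 27nx - 47n + 54x^2 + 33x - 35.
The cofactor groups again: -6n^2 - 27nx - 47n + 54x^2 + 33x - 35 = -6n(n + 6x + 7) + (9x - 5)(n + 6x + 7); both groups contain (n + 6x + 7), giving -(6n - 9x + 5)(n + 6x + 7).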